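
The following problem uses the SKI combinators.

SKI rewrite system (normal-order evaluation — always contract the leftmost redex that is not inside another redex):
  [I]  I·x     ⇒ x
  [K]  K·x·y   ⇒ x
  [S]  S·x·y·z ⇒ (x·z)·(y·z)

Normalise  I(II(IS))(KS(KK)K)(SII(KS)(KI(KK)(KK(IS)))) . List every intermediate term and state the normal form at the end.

  start: I(II(IS))(KS(KK)K)(SII(KS)(KI(KK)(KK(IS))))
  →1  II(IS)(KS(KK)K)(SII(KS)(KI(KK)(KK(IS))))
  →2  I(IS)(KS(KK)K)(SII(KS)(KI(KK)(KK(IS))))
  →3  IS(KS(KK)K)(SII(KS)(KI(KK)(KK(IS))))
  →4  S(KS(KK)K)(SII(KS)(KI(KK)(KK(IS))))
  →5  S(SK)(SII(KS)(KI(KK)(KK(IS))))
  →6  S(SK)(I(KS)(I(KS))(KI(KK)(KK(IS))))
  →7  S(SK)(KS(I(KS))(KI(KK)(KK(IS))))
  →8  S(SK)(S(KI(KK)(KK(IS))))
  →9  S(SK)(S(I(KK(IS))))
  →10  S(SK)(S(KK(IS)))
  →11  S(SK)(SK)

Answer: normal form = S(SK)(SK)  (in 11 steps)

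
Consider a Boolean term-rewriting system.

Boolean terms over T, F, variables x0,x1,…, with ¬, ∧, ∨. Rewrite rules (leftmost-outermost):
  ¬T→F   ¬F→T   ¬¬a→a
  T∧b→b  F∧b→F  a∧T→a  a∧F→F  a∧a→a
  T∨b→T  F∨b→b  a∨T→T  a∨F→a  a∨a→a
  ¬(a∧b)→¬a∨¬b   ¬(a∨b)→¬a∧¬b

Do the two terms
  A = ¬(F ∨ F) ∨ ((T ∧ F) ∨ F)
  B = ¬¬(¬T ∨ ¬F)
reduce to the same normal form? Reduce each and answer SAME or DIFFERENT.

Answer: SAME — A ⇓ T, B ⇓ T

Working:
Term A:
  start: ¬(F ∨ F) ∨ ((T ∧ F) ∨ F)
  →1  (¬F ∧ ¬F) ∨ ((T ∧ F) ∨ F)
  →2  ¬F ∨ ((T ∧ F) ∨ F)
  →3  T ∨ ((T ∧ F) ∨ F)
  →4  T

Term B:
  start: ¬¬(¬T ∨ ¬F)
  →1  ¬T ∨ ¬F
  →2  F ∨ ¬F
  →3  ¬F
  →4  T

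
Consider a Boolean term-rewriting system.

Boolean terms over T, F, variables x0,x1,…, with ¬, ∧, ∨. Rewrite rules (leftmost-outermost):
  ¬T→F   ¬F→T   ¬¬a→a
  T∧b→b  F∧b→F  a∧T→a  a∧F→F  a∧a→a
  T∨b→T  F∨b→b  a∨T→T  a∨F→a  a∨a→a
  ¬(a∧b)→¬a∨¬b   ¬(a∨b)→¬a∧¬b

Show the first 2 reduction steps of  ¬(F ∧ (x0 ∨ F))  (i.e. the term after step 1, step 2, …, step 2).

  start: ¬(F ∧ (x0 ∨ F))
  [1] ¬F ∨ ¬(x0 ∨ F)
  [2] T ∨ ¬(x0 ∨ F)

Answer: after 2 steps: T ∨ ¬(x0 ∨ F)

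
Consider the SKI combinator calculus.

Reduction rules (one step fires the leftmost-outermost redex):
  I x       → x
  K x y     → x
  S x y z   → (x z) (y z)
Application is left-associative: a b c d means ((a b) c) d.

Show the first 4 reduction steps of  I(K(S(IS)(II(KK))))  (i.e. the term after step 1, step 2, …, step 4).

Answer: after 4 steps: K(SS(KK))

Derivation:
  start: I(K(S(IS)(II(KK))))
  [1] K(S(IS)(II(KK)))
  [2] K(SS(II(KK)))
  [3] K(SS(I(KK)))
  [4] K(SS(KK))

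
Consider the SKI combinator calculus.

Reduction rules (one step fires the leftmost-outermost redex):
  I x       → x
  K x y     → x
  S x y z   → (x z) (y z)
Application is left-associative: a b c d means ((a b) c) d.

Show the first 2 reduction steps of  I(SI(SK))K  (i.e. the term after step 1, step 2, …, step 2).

Answer: after 2 steps: IK(SKK)

Reduction:
  start: I(SI(SK))K
  →1  SI(SK)K
  →2  IK(SKK)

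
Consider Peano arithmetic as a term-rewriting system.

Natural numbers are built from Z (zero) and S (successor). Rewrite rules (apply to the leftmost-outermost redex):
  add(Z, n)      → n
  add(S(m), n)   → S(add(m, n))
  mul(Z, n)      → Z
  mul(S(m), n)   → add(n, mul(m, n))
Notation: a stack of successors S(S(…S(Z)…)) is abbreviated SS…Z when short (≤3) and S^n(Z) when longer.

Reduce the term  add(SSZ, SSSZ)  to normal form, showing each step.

  start: add(SSZ, SSSZ)
  [1] S(add(SZ, SSSZ))
  [2] S(S(add(Z, SSSZ)))
  [3] S^5(Z)

Answer: normal form = S^5(Z)  (in 3 steps)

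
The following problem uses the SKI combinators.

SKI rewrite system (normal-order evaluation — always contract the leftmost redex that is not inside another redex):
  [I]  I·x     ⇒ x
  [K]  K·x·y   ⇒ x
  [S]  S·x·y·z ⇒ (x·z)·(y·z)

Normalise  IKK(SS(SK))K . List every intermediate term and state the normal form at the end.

Answer: normal form = KK  (in 2 steps)

Derivation:
  start: IKK(SS(SK))K
  step 1: KK(SS(SK))K
  step 2: KK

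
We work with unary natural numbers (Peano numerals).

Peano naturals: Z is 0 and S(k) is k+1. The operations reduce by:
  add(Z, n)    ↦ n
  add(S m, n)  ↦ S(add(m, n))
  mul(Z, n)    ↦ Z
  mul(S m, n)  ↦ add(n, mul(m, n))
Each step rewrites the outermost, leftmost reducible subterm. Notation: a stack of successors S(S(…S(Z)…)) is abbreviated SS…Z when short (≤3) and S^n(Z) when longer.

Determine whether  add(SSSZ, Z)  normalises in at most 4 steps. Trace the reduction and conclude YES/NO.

Answer: YES — reaches normal form SSSZ in 4 ≤ 4 steps

Reduction:
  start: add(SSSZ, Z)
  [1] S(add(SSZ, Z))
  [2] S(S(add(SZ, Z)))
  [3] S(S(S(add(Z, Z))))
  [4] SSSZ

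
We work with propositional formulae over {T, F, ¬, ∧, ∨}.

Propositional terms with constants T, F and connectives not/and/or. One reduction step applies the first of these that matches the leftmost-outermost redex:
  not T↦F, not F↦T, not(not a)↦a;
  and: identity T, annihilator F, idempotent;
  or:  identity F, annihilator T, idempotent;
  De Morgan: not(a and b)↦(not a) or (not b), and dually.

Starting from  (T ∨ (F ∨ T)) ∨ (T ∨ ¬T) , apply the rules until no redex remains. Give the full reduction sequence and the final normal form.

  start: (T ∨ (F ∨ T)) ∨ (T ∨ ¬T)
  step 1: T ∨ (T ∨ ¬T)
  step 2: T

Answer: normal form = T  (in 2 steps)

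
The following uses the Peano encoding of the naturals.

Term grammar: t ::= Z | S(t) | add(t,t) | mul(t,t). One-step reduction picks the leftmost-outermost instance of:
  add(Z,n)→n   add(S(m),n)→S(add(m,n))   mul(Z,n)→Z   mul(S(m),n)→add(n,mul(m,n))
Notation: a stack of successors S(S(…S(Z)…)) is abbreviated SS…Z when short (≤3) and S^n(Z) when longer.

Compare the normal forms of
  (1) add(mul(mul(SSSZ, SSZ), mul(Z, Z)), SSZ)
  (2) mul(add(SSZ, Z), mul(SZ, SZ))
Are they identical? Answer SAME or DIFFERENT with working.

Term A:
  start: add(mul(mul(SSSZ, SSZ), mul(Z, Z)), SSZ)
  →1  add(mul(add(SSZ, mul(SSZ, SSZ)), mul(Z, Z)), SSZ)
  →2  add(mul(S(add(SZ, mul(SSZ, SSZ))), mul(Z, Z)), SSZ)
  →3  add(add(mul(Z, Z), mul(add(SZ, mul(SSZ, SSZ)), mul(Z, Z))), SSZ)
  →4  add(add(Z, mul(add(SZ, mul(SSZ, SSZ)), mul(Z, Z))), SSZ)
  →5  add(mul(add(SZ, mul(SSZ, SSZ)), mul(Z, Z)), SSZ)
  →6  add(mul(S(add(Z, mul(SSZ, SSZ))), mul(Z, Z)), SSZ)
  →7  add(add(mul(Z, Z), mul(add(Z, mul(SSZ, SSZ)), mul(Z, Z))), SSZ)
  →8  add(add(Z, mul(add(Z, mul(SSZ, SSZ)), mul(Z, Z))), SSZ)
  →9  add(mul(add(Z, mul(SSZ, SSZ)), mul(Z, Z)), SSZ)
  →10  add(mul(mul(SSZ, SSZ), mul(Z, Z)), SSZ)
  →11  add(mul(add(SSZ, mul(SZ, SSZ)), mul(Z, Z)), SSZ)
  →12  add(mul(S(add(SZ, mul(SZ, SSZ))), mul(Z, Z)), SSZ)
  →13  add(add(mul(Z, Z), mul(add(SZ, mul(SZ, SSZ)), mul(Z, Z))), SSZ)
  →14  add(add(Z, mul(add(SZ, mul(SZ, SSZ)), mul(Z, Z))), SSZ)
  →15  add(mul(add(SZ, mul(SZ, SSZ)), mul(Z, Z)), SSZ)
  →16  add(mul(S(add(Z, mul(SZ, SSZ))), mul(Z, Z)), SSZ)
  →17  add(add(mul(Z, Z), mul(add(Z, mul(SZ, SSZ)), mul(Z, Z))), SSZ)
  →18  add(add(Z, mul(add(Z, mul(SZ, SSZ)), mul(Z, Z))), SSZ)
  →19  add(mul(add(Z, mul(SZ, SSZ)), mul(Z, Z)), SSZ)
  →20  add(mul(mul(SZ, SSZ), mul(Z, Z)), SSZ)
  →21  add(mul(add(SSZ, mul(Z, SSZ)), mul(Z, Z)), SSZ)
  →22  add(mul(S(add(SZ, mul(Z, SSZ))), mul(Z, Z)), SSZ)
  →23  add(add(mul(Z, Z), mul(add(SZ, mul(Z, SSZ)), mul(Z, Z))), SSZ)
  →24  add(add(Z, mul(add(SZ, mul(Z, SSZ)), mul(Z, Z))), SSZ)
  →25  add(mul(add(SZ, mul(Z, SSZ)), mul(Z, Z)), SSZ)
  →26  add(mul(S(add(Z, mul(Z, SSZ))), mul(Z, Z)), SSZ)
  →27  add(add(mul(Z, Z), mul(add(Z, mul(Z, SSZ)), mul(Z, Z))), SSZ)
  →28  add(add(Z, mul(add(Z, mul(Z, SSZ)), mul(Z, Z))), SSZ)
  →29  add(mul(add(Z, mul(Z, SSZ)), mul(Z, Z)), SSZ)
  →30  add(mul(mul(Z, SSZ), mul(Z, Z)), SSZ)
  →31  add(mul(Z, mul(Z, Z)), SSZ)
  →32  add(Z, SSZ)
  →33  SSZ

Term B:
  start: mul(add(SSZ, Z), mul(SZ, SZ))
  →1  mul(S(add(SZ, Z)), mul(SZ, SZ))
  →2  add(mul(SZ, SZ), mul(add(SZ, Z), mul(SZ, SZ)))
  →3  add(add(SZ, mul(Z, SZ)), mul(add(SZ, Z), mul(SZ, SZ)))
  →4  add(S(add(Z, mul(Z, SZ))), mul(add(SZ, Z), mul(SZ, SZ)))
  →5  S(add(add(Z, mul(Z, SZ)), mul(add(SZ, Z), mul(SZ, SZ))))
  →6  S(add(mul(Z, SZ), mul(add(SZ, Z), mul(SZ, SZ))))
  →7  S(add(Z, mul(add(SZ, Z), mul(SZ, SZ))))
  →8  S(mul(add(SZ, Z), mul(SZ, SZ)))
  →9  S(mul(S(add(Z, Z)), mul(SZ, SZ)))
  →10  S(add(mul(SZ, SZ), mul(add(Z, Z), mul(SZ, SZ))))
  →11  S(add(add(SZ, mul(Z, SZ)), mul(add(Z, Z), mul(SZ, SZ))))
  →12  S(add(S(add(Z, mul(Z, SZ))), mul(add(Z, Z), mul(SZ, SZ))))
  →13  S(S(add(add(Z, mul(Z, SZ)), mul(add(Z, Z), mul(SZ, SZ)))))
  →14  S(S(add(mul(Z, SZ), mul(add(Z, Z), mul(SZ, SZ)))))
  →15  S(S(add(Z, mul(add(Z, Z), mul(SZ, SZ)))))
  →16  S(S(mul(add(Z, Z), mul(SZ, SZ))))
  →17  S(S(mul(Z, mul(SZ, SZ))))
  →18  SSZ

Answer: SAME — A ⇓ SSZ, B ⇓ SSZ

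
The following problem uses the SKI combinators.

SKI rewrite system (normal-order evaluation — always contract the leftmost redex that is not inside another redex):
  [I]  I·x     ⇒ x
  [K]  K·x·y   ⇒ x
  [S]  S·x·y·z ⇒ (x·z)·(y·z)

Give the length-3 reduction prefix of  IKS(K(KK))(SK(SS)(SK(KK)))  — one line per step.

  start: IKS(K(KK))(SK(SS)(SK(KK)))
  →1  KS(K(KK))(SK(SS)(SK(KK)))
  →2  S(SK(SS)(SK(KK)))
  →3  S(K(SK(KK))(SS(SK(KK))))

Answer: after 3 steps: S(K(SK(KK))(SS(SK(KK))))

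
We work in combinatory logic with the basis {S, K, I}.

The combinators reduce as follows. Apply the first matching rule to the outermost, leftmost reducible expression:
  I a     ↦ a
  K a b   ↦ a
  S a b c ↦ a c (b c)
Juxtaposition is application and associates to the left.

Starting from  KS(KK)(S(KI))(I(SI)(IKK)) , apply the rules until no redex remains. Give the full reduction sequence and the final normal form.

  start: KS(KK)(S(KI))(I(SI)(IKK))
  [1] S(S(KI))(I(SI)(IKK))
  [2] S(S(KI))(SI(IKK))
  [3] S(S(KI))(SI(KK))

Answer: normal form = S(S(KI))(SI(KK))  (in 3 steps)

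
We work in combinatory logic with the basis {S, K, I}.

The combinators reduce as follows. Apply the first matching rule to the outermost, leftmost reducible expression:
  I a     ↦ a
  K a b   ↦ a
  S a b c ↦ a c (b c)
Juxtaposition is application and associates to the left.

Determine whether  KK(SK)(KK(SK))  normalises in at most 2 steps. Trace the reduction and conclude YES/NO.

Answer: YES — reaches normal form KK in 2 ≤ 2 steps

Derivation:
  start: KK(SK)(KK(SK))
  step 1: K(KK(SK))
  step 2: KK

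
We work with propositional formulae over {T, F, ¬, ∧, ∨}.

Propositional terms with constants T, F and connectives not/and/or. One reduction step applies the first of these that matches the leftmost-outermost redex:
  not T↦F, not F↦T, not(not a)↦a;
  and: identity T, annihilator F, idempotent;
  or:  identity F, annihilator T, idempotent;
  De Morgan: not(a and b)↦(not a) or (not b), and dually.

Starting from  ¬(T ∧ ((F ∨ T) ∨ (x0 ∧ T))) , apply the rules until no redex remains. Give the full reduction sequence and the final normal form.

  start: ¬(T ∧ ((F ∨ T) ∨ (x0 ∧ T)))
  [1] ¬T ∨ ¬((F ∨ T) ∨ (x0 ∧ T))
  [2] F ∨ ¬((F ∨ T) ∨ (x0 ∧ T))
  [3] ¬((F ∨ T) ∨ (x0 ∧ T))
  [4] ¬(F ∨ T) ∧ ¬(x0 ∧ T)
  [5] (¬F ∧ ¬T) ∧ ¬(x0 ∧ T)
  [6] (T ∧ ¬T) ∧ ¬(x0 ∧ T)
  [7] ¬T ∧ ¬(x0 ∧ T)
  [8] F ∧ ¬(x0 ∧ T)
  [9] F

Answer: normal form = F  (in 9 steps)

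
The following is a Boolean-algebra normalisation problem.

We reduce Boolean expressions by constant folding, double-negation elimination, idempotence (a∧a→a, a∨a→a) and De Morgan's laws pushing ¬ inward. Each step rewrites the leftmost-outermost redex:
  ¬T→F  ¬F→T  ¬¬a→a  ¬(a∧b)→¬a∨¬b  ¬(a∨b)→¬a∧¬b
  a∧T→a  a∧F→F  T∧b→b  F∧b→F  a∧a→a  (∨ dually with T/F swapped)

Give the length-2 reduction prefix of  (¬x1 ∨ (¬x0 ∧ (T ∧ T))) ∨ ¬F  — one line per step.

  start: (¬x1 ∨ (¬x0 ∧ (T ∧ T))) ∨ ¬F
  →1  (¬x1 ∨ (¬x0 ∧ T)) ∨ ¬F
  →2  (¬x1 ∨ ¬x0) ∨ ¬F

Answer: after 2 steps: (¬x1 ∨ ¬x0) ∨ ¬F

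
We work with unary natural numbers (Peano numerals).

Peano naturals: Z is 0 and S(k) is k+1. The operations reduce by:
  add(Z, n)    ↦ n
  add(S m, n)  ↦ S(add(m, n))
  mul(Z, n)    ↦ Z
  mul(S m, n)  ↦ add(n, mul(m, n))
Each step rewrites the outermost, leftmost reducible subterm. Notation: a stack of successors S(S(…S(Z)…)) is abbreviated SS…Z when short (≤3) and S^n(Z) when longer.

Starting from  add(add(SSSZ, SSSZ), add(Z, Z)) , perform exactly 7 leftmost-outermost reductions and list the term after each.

  start: add(add(SSSZ, SSSZ), add(Z, Z))
  →1  add(S(add(SSZ, SSSZ)), add(Z, Z))
  →2  S(add(add(SSZ, SSSZ), add(Z, Z)))
  →3  S(add(S(add(SZ, SSSZ)), add(Z, Z)))
  →4  S(S(add(add(SZ, SSSZ), add(Z, Z))))
  →5  S(S(add(S(add(Z, SSSZ)), add(Z, Z))))
  →6  S(S(S(add(add(Z, SSSZ), add(Z, Z)))))
  →7  S(S(S(add(SSSZ, add(Z, Z)))))

Answer: after 7 steps: S(S(S(add(SSSZ, add(Z, Z)))))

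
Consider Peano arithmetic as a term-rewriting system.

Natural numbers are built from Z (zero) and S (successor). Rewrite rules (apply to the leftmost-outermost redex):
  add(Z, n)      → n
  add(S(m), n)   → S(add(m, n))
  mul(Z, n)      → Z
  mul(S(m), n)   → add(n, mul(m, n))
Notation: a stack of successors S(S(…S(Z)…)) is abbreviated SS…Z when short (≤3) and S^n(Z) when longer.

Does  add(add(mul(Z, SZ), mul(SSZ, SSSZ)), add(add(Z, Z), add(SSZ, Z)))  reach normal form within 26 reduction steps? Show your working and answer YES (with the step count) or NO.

  start: add(add(mul(Z, SZ), mul(SSZ, SSSZ)), add(add(Z, Z), add(SSZ, Z)))
  →1  add(add(Z, mul(SSZ, SSSZ)), add(add(Z, Z), add(SSZ, Z)))
  →2  add(mul(SSZ, SSSZ), add(add(Z, Z), add(SSZ, Z)))
  →3  add(add(SSSZ, mul(SZ, SSSZ)), add(add(Z, Z), add(SSZ, Z)))
  →4  add(S(add(SSZ, mul(SZ, SSSZ))), add(add(Z, Z), add(SSZ, Z)))
  →5  S(add(add(SSZ, mul(SZ, SSSZ)), add(add(Z, Z), add(SSZ, Z))))
  →6  S(add(S(add(SZ, mul(SZ, SSSZ))), add(add(Z, Z), add(SSZ, Z))))
  →7  S(S(add(add(SZ, mul(SZ, SSSZ)), add(add(Z, Z), add(SSZ, Z)))))
  →8  S(S(add(S(add(Z, mul(SZ, SSSZ))), add(add(Z, Z), add(SSZ, Z)))))
  →9  S(S(S(add(add(Z, mul(SZ, SSSZ)), add(add(Z, Z), add(SSZ, Z))))))
  →10  S(S(S(add(mul(SZ, SSSZ), add(add(Z, Z), add(SSZ, Z))))))
  →11  S(S(S(add(add(SSSZ, mul(Z, SSSZ)), add(add(Z, Z), add(SSZ, Z))))))
  →12  S(S(S(add(S(add(SSZ, mul(Z, SSSZ))), add(add(Z, Z), add(SSZ, Z))))))
  →13  S(S(S(S(add(add(SSZ, mul(Z, SSSZ)), add(add(Z, Z), add(SSZ, Z)))))))
  →14  S(S(S(S(add(S(add(SZ, mul(Z, SSSZ))), add(add(Z, Z), add(SSZ, Z)))))))
  →15  S(S(S(S(S(add(add(SZ, mul(Z, SSSZ)), add(add(Z, Z), add(SSZ, Z))))))))
  →16  S(S(S(S(S(add(S(add(Z, mul(Z, SSSZ))), add(add(Z, Z), add(SSZ, Z))))))))
  →17  S(S(S(S(S(S(add(add(Z, mul(Z, SSSZ)), add(add(Z, Z), add(SSZ, Z)))))))))
  →18  S(S(S(S(S(S(add(mul(Z, SSSZ), add(add(Z, Z), add(SSZ, Z)))))))))
  →19  S(S(S(S(S(S(add(Z, add(add(Z, Z), add(SSZ, Z)))))))))
  →20  S(S(S(S(S(S(add(add(Z, Z), add(SSZ, Z))))))))
  →21  S(S(S(S(S(S(add(Z, add(SSZ, Z))))))))
  →22  S(S(S(S(S(S(add(SSZ, Z)))))))
  →23  S(S(S(S(S(S(S(add(SZ, Z))))))))
  →24  S(S(S(S(S(S(S(S(add(Z, Z)))))))))
  →25  S^8(Z)

Answer: YES — reaches normal form S^8(Z) in 25 ≤ 26 steps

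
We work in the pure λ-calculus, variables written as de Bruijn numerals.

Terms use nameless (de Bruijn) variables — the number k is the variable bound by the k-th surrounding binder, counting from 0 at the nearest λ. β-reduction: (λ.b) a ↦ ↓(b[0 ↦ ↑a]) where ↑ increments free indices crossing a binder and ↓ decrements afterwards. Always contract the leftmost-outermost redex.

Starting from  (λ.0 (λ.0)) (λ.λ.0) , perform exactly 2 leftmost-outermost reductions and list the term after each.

  start: (λ.0 (λ.0)) (λ.λ.0)
  [1] (λ.λ.0) (λ.0)
  [2] λ.0

Answer: after 2 steps: λ.0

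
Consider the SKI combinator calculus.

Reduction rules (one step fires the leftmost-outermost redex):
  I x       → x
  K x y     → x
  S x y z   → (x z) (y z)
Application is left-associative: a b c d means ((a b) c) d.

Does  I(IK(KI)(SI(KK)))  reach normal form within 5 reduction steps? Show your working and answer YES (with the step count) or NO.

  start: I(IK(KI)(SI(KK)))
  →1  IK(KI)(SI(KK))
  →2  K(KI)(SI(KK))
  →3  KI

Answer: YES — reaches normal form KI in 3 ≤ 5 steps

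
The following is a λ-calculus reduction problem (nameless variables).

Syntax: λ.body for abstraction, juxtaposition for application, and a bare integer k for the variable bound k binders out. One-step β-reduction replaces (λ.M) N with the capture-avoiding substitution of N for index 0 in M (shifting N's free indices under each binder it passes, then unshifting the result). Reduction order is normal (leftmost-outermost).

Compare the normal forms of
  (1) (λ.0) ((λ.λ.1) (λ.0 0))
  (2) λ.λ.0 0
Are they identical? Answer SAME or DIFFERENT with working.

Term A:
  start: (λ.0) ((λ.λ.1) (λ.0 0))
  [1] (λ.λ.1) (λ.0 0)
  [2] λ.λ.0 0

Term B:
  start: λ.λ.0 0

Answer: SAME — A ⇓ λ.λ.0 0, B ⇓ λ.λ.0 0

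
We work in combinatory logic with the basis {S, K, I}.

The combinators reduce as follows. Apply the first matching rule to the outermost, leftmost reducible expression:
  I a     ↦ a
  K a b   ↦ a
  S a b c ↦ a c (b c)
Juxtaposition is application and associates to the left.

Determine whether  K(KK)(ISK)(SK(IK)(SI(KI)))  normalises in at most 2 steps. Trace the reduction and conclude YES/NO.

  start: K(KK)(ISK)(SK(IK)(SI(KI)))
  →1  KK(SK(IK)(SI(KI)))
  →2  K

Answer: YES — reaches normal form K in 2 ≤ 2 steps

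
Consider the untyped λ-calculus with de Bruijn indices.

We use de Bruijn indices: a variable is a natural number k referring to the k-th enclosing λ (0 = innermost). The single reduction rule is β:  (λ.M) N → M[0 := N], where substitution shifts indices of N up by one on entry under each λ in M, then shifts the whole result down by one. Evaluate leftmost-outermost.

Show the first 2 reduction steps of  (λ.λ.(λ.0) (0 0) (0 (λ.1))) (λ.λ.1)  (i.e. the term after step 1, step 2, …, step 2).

Answer: after 2 steps: λ.0 0 (0 (λ.1))

Working:
  start: (λ.λ.(λ.0) (0 0) (0 (λ.1))) (λ.λ.1)
  [1] λ.(λ.0) (0 0) (0 (λ.1))
  [2] λ.0 0 (0 (λ.1))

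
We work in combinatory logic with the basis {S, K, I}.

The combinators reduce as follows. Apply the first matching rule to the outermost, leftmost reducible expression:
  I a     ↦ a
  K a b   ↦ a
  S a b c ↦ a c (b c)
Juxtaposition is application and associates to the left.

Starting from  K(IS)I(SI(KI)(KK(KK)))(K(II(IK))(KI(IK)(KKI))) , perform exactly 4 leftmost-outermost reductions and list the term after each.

Answer: after 4 steps: S(KK(KK)(KI(KK(KK))))(K(II(IK))(KI(IK)(KKI)))

Reduction:
  start: K(IS)I(SI(KI)(KK(KK)))(K(II(IK))(KI(IK)(KKI)))
  step 1: IS(SI(KI)(KK(KK)))(K(II(IK))(KI(IK)(KKI)))
  step 2: S(SI(KI)(KK(KK)))(K(II(IK))(KI(IK)(KKI)))
  step 3: S(I(KK(KK))(KI(KK(KK))))(K(II(IK))(KI(IK)(KKI)))
  step 4: S(KK(KK)(KI(KK(KK))))(K(II(IK))(KI(IK)(KKI)))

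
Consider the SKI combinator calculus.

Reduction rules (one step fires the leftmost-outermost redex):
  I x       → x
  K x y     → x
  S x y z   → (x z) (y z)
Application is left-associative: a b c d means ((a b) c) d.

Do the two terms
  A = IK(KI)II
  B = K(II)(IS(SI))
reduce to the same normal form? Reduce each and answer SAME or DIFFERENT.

Term A:
  start: IK(KI)II
  →1  K(KI)II
  →2  KII
  →3  I

Term B:
  start: K(II)(IS(SI))
  →1  II
  →2  I

Answer: SAME — A ⇓ I, B ⇓ I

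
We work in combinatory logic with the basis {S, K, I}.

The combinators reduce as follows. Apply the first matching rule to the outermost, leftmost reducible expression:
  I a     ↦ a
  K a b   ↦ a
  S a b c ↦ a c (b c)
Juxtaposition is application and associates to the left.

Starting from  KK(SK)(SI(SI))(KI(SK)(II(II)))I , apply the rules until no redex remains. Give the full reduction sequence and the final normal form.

  start: KK(SK)(SI(SI))(KI(SK)(II(II)))I
  [1] K(SI(SI))(KI(SK)(II(II)))I
  [2] SI(SI)I
  [3] II(SII)
  [4] I(SII)
  [5] SII

Answer: normal form = SII  (in 5 steps)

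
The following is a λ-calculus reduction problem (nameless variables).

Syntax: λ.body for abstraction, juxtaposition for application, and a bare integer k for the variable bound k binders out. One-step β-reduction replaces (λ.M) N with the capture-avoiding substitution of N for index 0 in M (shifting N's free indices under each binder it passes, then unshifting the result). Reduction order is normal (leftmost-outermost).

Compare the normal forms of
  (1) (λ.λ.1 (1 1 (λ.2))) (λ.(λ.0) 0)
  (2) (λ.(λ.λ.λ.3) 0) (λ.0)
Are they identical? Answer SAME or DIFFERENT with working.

Term A:
  start: (λ.λ.1 (1 1 (λ.2))) (λ.(λ.0) 0)
  step 1: λ.(λ.(λ.0) 0) ((λ.(λ.0) 0) (λ.(λ.0) 0) (λ.λ.(λ.0) 0))
  step 2: λ.(λ.0) ((λ.(λ.0) 0) (λ.(λ.0) 0) (λ.λ.(λ.0) 0))
  step 3: λ.(λ.(λ.0) 0) (λ.(λ.0) 0) (λ.λ.(λ.0) 0)
  step 4: λ.(λ.0) (λ.(λ.0) 0) (λ.λ.(λ.0) 0)
  step 5: λ.(λ.(λ.0) 0) (λ.λ.(λ.0) 0)
  step 6: λ.(λ.0) (λ.λ.(λ.0) 0)
  step 7: λ.λ.λ.(λ.0) 0
  step 8: λ.λ.λ.0

Term B:
  start: (λ.(λ.λ.λ.3) 0) (λ.0)
  step 1: (λ.λ.λ.λ.0) (λ.0)
  step 2: λ.λ.λ.0

Answer: SAME — A ⇓ λ.λ.λ.0, B ⇓ λ.λ.λ.0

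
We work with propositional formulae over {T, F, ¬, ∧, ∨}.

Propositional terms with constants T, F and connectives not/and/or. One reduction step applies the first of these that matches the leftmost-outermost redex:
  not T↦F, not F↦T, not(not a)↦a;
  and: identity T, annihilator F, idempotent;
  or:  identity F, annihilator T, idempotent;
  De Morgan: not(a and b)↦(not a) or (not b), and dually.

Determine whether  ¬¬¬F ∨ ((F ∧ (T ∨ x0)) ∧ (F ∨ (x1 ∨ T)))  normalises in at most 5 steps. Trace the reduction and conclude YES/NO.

  start: ¬¬¬F ∨ ((F ∧ (T ∨ x0)) ∧ (F ∨ (x1 ∨ T)))
  step 1: ¬F ∨ ((F ∧ (T ∨ x0)) ∧ (F ∨ (x1 ∨ T)))
  step 2: T ∨ ((F ∧ (T ∨ x0)) ∧ (F ∨ (x1 ∨ T)))
  step 3: T

Answer: YES — reaches normal form T in 3 ≤ 5 steps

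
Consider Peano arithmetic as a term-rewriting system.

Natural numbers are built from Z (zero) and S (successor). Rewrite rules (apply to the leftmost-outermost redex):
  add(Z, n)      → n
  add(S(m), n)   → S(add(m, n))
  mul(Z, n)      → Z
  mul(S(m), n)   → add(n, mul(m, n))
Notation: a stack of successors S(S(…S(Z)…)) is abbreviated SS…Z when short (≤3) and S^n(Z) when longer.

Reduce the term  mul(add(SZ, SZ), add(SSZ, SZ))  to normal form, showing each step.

  start: mul(add(SZ, SZ), add(SSZ, SZ))
  →1  mul(S(add(Z, SZ)), add(SSZ, SZ))
  →2  add(add(SSZ, SZ), mul(add(Z, SZ), add(SSZ, SZ)))
  →3  add(S(add(SZ, SZ)), mul(add(Z, SZ), add(SSZ, SZ)))
  →4  S(add(add(SZ, SZ), mul(add(Z, SZ), add(SSZ, SZ))))
  →5  S(add(S(add(Z, SZ)), mul(add(Z, SZ), add(SSZ, SZ))))
  →6  S(S(add(add(Z, SZ), mul(add(Z, SZ), add(SSZ, SZ)))))
  →7  S(S(add(SZ, mul(add(Z, SZ), add(SSZ, SZ)))))
  →8  S(S(S(add(Z, mul(add(Z, SZ), add(SSZ, SZ))))))
  →9  S(S(S(mul(add(Z, SZ), add(SSZ, SZ)))))
  →10  S(S(S(mul(SZ, add(SSZ, SZ)))))
  →11  S(S(S(add(add(SSZ, SZ), mul(Z, add(SSZ, SZ))))))
  →12  S(S(S(add(S(add(SZ, SZ)), mul(Z, add(SSZ, SZ))))))
  →13  S(S(S(S(add(add(SZ, SZ), mul(Z, add(SSZ, SZ)))))))
  →14  S(S(S(S(add(S(add(Z, SZ)), mul(Z, add(SSZ, SZ)))))))
  →15  S(S(S(S(S(add(add(Z, SZ), mul(Z, add(SSZ, SZ))))))))
  →16  S(S(S(S(S(add(SZ, mul(Z, add(SSZ, SZ))))))))
  →17  S(S(S(S(S(S(add(Z, mul(Z, add(SSZ, SZ)))))))))
  →18  S(S(S(S(S(S(mul(Z, add(SSZ, SZ))))))))
  →19  S^6(Z)

Answer: normal form = S^6(Z)  (in 19 steps)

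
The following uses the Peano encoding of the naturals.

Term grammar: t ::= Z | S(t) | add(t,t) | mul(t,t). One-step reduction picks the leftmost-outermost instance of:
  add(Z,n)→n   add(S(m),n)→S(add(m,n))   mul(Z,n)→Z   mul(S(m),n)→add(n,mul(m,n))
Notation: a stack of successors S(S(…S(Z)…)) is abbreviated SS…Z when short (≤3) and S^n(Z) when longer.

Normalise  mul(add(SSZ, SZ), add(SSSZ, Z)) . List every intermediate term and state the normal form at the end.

  start: mul(add(SSZ, SZ), add(SSSZ, Z))
  [1] mul(S(add(SZ, SZ)), add(SSSZ, Z))
  [2] add(add(SSSZ, Z), mul(add(SZ, SZ), add(SSSZ, Z)))
  [3] add(S(add(SSZ, Z)), mul(add(SZ, SZ), add(SSSZ, Z)))
  [4] S(add(add(SSZ, Z), mul(add(SZ, SZ), add(SSSZ, Z))))
  [5] S(add(S(add(SZ, Z)), mul(add(SZ, SZ), add(SSSZ, Z))))
  [6] S(S(add(add(SZ, Z), mul(add(SZ, SZ), add(SSSZ, Z)))))
  [7] S(S(add(S(add(Z, Z)), mul(add(SZ, SZ), add(SSSZ, Z)))))
  [8] S(S(S(add(add(Z, Z), mul(add(SZ, SZ), add(SSSZ, Z))))))
  [9] S(S(S(add(Z, mul(add(SZ, SZ), add(SSSZ, Z))))))
  [10] S(S(S(mul(add(SZ, SZ), add(SSSZ, Z)))))
  [11] S(S(S(mul(S(add(Z, SZ)), add(SSSZ, Z)))))
  [12] S(S(S(add(add(SSSZ, Z), mul(add(Z, SZ), add(SSSZ, Z))))))
  [13] S(S(S(add(S(add(SSZ, Z)), mul(add(Z, SZ), add(SSSZ, Z))))))
  [14] S(S(S(S(add(add(SSZ, Z), mul(add(Z, SZ), add(SSSZ, Z)))))))
  [15] S(S(S(S(add(S(add(SZ, Z)), mul(add(Z, SZ), add(SSSZ, Z)))))))
  [16] S(S(S(S(S(add(add(SZ, Z), mul(add(Z, SZ), add(SSSZ, Z))))))))
  [17] S(S(S(S(S(add(S(add(Z, Z)), mul(add(Z, SZ), add(SSSZ, Z))))))))
  [18] S(S(S(S(S(S(add(add(Z, Z), mul(add(Z, SZ), add(SSSZ, Z)))))))))
  [19] S(S(S(S(S(S(add(Z, mul(add(Z, SZ), add(SSSZ, Z)))))))))
  [20] S(S(S(S(S(S(mul(add(Z, SZ), add(SSSZ, Z))))))))
  [21] S(S(S(S(S(S(mul(SZ, add(SSSZ, Z))))))))
  [22] S(S(S(S(S(S(add(add(SSSZ, Z), mul(Z, add(SSSZ, Z)))))))))
  [23] S(S(S(S(S(S(add(S(add(SSZ, Z)), mul(Z, add(SSSZ, Z)))))))))
  [24] S(S(S(S(S(S(S(add(add(SSZ, Z), mul(Z, add(SSSZ, Z))))))))))
  [25] S(S(S(S(S(S(S(add(S(add(SZ, Z)), mul(Z, add(SSSZ, Z))))))))))
  [26] S(S(S(S(S(S(S(S(add(add(SZ, Z), mul(Z, add(SSSZ, Z)))))))))))
  [27] S(S(S(S(S(S(S(S(add(S(add(Z, Z)), mul(Z, add(SSSZ, Z)))))))))))
  [28] S(S(S(S(S(S(S(S(S(add(add(Z, Z), mul(Z, add(SSSZ, Z))))))))))))
  [29] S(S(S(S(S(S(S(S(S(add(Z, mul(Z, add(SSSZ, Z))))))))))))
  [30] S(S(S(S(S(S(S(S(S(mul(Z, add(SSSZ, Z)))))))))))
  [31] S^9(Z)

Answer: normal form = S^9(Z)  (in 31 steps)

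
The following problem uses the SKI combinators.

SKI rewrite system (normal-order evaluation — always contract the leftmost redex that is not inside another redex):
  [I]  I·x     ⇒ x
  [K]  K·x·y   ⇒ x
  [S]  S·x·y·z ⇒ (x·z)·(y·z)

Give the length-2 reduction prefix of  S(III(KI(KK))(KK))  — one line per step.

Answer: after 2 steps: S(I(KI(KK))(KK))

Reduction:
  start: S(III(KI(KK))(KK))
  step 1: S(II(KI(KK))(KK))
  step 2: S(I(KI(KK))(KK))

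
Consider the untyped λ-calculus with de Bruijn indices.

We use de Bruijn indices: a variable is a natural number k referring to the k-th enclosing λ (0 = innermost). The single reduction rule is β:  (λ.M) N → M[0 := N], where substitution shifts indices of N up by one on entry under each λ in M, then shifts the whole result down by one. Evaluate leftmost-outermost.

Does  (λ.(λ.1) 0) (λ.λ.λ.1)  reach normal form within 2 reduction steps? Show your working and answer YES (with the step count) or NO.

Answer: YES — reaches normal form λ.λ.λ.1 in 2 ≤ 2 steps

Reduction:
  start: (λ.(λ.1) 0) (λ.λ.λ.1)
  step 1: (λ.λ.λ.λ.1) (λ.λ.λ.1)
  step 2: λ.λ.λ.1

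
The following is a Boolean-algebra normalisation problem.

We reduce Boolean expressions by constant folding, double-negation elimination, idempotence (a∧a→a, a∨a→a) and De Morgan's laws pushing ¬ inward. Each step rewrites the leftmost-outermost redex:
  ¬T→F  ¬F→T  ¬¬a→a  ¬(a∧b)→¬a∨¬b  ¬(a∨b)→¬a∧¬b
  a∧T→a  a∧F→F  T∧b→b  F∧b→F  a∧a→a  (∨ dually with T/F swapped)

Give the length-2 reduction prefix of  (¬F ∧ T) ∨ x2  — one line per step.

Answer: after 2 steps: T ∨ x2

Working:
  start: (¬F ∧ T) ∨ x2
  [1] ¬F ∨ x2
  [2] T ∨ x2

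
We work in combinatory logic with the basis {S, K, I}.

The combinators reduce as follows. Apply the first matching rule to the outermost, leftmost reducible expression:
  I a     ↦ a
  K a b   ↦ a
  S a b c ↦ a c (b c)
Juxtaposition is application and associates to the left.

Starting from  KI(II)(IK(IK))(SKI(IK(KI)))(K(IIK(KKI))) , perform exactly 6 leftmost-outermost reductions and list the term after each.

  start: KI(II)(IK(IK))(SKI(IK(KI)))(K(IIK(KKI)))
  [1] I(IK(IK))(SKI(IK(KI)))(K(IIK(KKI)))
  [2] IK(IK)(SKI(IK(KI)))(K(IIK(KKI)))
  [3] K(IK)(SKI(IK(KI)))(K(IIK(KKI)))
  [4] IK(K(IIK(KKI)))
  [5] K(K(IIK(KKI)))
  [6] K(K(IK(KKI)))

Answer: after 6 steps: K(K(IK(KKI)))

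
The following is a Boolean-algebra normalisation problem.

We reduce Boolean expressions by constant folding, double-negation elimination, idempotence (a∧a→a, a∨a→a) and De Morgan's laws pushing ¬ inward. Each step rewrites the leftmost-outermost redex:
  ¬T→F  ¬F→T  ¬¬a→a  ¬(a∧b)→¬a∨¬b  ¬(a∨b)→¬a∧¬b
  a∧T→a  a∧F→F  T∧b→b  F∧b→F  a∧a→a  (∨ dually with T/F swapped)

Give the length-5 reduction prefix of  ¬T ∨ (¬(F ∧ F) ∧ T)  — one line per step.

  start: ¬T ∨ (¬(F ∧ F) ∧ T)
  →1  F ∨ (¬(F ∧ F) ∧ T)
  →2  ¬(F ∧ F) ∧ T
  →3  ¬(F ∧ F)
  →4  ¬F ∨ ¬F
  →5  ¬F

Answer: after 5 steps: ¬F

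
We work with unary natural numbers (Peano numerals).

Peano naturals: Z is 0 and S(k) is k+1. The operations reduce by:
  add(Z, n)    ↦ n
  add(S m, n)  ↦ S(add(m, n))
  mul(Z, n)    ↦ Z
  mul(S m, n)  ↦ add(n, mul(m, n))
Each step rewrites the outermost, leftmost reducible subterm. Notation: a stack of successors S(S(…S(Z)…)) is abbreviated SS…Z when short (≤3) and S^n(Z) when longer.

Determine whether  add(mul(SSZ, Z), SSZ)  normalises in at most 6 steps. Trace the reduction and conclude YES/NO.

Answer: YES — reaches normal form SSZ in 6 ≤ 6 steps

Reduction:
  start: add(mul(SSZ, Z), SSZ)
  step 1: add(add(Z, mul(SZ, Z)), SSZ)
  step 2: add(mul(SZ, Z), SSZ)
  step 3: add(add(Z, mul(Z, Z)), SSZ)
  step 4: add(mul(Z, Z), SSZ)
  step 5: add(Z, SSZ)
  step 6: SSZ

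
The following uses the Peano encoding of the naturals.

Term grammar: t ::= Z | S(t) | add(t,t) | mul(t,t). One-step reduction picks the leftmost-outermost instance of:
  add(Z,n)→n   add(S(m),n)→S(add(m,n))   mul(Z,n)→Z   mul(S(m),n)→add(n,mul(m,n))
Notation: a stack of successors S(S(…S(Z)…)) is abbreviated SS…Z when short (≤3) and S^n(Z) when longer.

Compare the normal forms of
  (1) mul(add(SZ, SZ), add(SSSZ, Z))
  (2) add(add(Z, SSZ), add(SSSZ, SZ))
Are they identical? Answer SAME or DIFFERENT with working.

Answer: SAME — A ⇓ S^6(Z), B ⇓ S^6(Z)

Derivation:
Term A:
  start: mul(add(SZ, SZ), add(SSSZ, Z))
  step 1: mul(S(add(Z, SZ)), add(SSSZ, Z))
  step 2: add(add(SSSZ, Z), mul(add(Z, SZ), add(SSSZ, Z)))
  step 3: add(S(add(SSZ, Z)), mul(add(Z, SZ), add(SSSZ, Z)))
  step 4: S(add(add(SSZ, Z), mul(add(Z, SZ), add(SSSZ, Z))))
  step 5: S(add(S(add(SZ, Z)), mul(add(Z, SZ), add(SSSZ, Z))))
  step 6: S(S(add(add(SZ, Z), mul(add(Z, SZ), add(SSSZ, Z)))))
  step 7: S(S(add(S(add(Z, Z)), mul(add(Z, SZ), add(SSSZ, Z)))))
  step 8: S(S(S(add(add(Z, Z), mul(add(Z, SZ), add(SSSZ, Z))))))
  step 9: S(S(S(add(Z, mul(add(Z, SZ), add(SSSZ, Z))))))
  step 10: S(S(S(mul(add(Z, SZ), add(SSSZ, Z)))))
  step 11: S(S(S(mul(SZ, add(SSSZ, Z)))))
  step 12: S(S(S(add(add(SSSZ, Z), mul(Z, add(SSSZ, Z))))))
  step 13: S(S(S(add(S(add(SSZ, Z)), mul(Z, add(SSSZ, Z))))))
  step 14: S(S(S(S(add(add(SSZ, Z), mul(Z, add(SSSZ, Z)))))))
  step 15: S(S(S(S(add(S(add(SZ, Z)), mul(Z, add(SSSZ, Z)))))))
  step 16: S(S(S(S(S(add(add(SZ, Z), mul(Z, add(SSSZ, Z))))))))
  step 17: S(S(S(S(S(add(S(add(Z, Z)), mul(Z, add(SSSZ, Z))))))))
  step 18: S(S(S(S(S(S(add(add(Z, Z), mul(Z, add(SSSZ, Z)))))))))
  step 19: S(S(S(S(S(S(add(Z, mul(Z, add(SSSZ, Z)))))))))
  step 20: S(S(S(S(S(S(mul(Z, add(SSSZ, Z))))))))
  step 21: S^6(Z)

Term B:
  start: add(add(Z, SSZ), add(SSSZ, SZ))
  step 1: add(SSZ, add(SSSZ, SZ))
  step 2: S(add(SZ, add(SSSZ, SZ)))
  step 3: S(S(add(Z, add(SSSZ, SZ))))
  step 4: S(S(add(SSSZ, SZ)))
  step 5: S(S(S(add(SSZ, SZ))))
  step 6: S(S(S(S(add(SZ, SZ)))))
  step 7: S(S(S(S(S(add(Z, SZ))))))
  step 8: S^6(Z)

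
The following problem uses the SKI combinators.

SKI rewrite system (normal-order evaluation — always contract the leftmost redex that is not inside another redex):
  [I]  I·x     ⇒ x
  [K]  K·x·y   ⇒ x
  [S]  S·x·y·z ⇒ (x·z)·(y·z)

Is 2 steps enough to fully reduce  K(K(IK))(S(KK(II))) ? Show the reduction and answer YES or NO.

  start: K(K(IK))(S(KK(II)))
  [1] K(IK)
  [2] KK

Answer: YES — reaches normal form KK in 2 ≤ 2 steps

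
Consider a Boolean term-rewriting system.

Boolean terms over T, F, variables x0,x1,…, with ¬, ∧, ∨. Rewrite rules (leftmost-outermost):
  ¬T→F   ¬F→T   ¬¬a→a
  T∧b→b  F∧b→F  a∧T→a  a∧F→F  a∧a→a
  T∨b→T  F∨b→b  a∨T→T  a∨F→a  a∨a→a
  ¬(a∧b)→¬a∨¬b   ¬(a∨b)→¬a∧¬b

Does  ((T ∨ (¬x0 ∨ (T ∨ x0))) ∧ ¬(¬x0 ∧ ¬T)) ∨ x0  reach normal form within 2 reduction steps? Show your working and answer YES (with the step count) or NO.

  start: ((T ∨ (¬x0 ∨ (T ∨ x0))) ∧ ¬(¬x0 ∧ ¬T)) ∨ x0
  [1] (T ∧ ¬(¬x0 ∧ ¬T)) ∨ x0
  [2] ¬(¬x0 ∧ ¬T) ∨ x0

Answer: NO — after 2 steps the term is ¬(¬x0 ∧ ¬T) ∨ x0, not yet normal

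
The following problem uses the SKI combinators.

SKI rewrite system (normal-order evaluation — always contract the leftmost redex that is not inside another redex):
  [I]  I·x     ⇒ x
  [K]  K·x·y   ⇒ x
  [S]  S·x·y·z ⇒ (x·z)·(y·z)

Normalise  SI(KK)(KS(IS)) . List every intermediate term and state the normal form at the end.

  start: SI(KK)(KS(IS))
  [1] I(KS(IS))(KK(KS(IS)))
  [2] KS(IS)(KK(KS(IS)))
  [3] S(KK(KS(IS)))
  [4] SK

Answer: normal form = SK  (in 4 steps)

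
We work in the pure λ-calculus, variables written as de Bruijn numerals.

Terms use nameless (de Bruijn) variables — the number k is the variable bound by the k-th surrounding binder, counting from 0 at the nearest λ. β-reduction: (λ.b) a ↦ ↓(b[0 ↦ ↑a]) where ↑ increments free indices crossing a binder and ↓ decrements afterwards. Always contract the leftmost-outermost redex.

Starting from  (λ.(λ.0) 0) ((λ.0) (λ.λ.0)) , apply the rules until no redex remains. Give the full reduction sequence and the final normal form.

  start: (λ.(λ.0) 0) ((λ.0) (λ.λ.0))
  →1  (λ.0) ((λ.0) (λ.λ.0))
  →2  (λ.0) (λ.λ.0)
  →3  λ.λ.0

Answer: normal form = λ.λ.0  (in 3 steps)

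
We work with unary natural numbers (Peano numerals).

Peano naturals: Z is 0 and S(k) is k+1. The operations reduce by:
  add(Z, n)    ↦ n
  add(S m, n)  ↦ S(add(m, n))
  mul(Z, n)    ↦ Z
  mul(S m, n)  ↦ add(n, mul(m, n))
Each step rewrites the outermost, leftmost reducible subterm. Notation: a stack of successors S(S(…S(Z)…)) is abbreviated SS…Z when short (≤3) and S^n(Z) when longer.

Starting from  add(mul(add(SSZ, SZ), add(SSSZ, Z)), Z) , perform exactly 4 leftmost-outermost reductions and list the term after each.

Answer: after 4 steps: add(S(add(add(SSZ, Z), mul(add(SZ, SZ), add(SSSZ, Z)))), Z)

Working:
  start: add(mul(add(SSZ, SZ), add(SSSZ, Z)), Z)
  [1] add(mul(S(add(SZ, SZ)), add(SSSZ, Z)), Z)
  [2] add(add(add(SSSZ, Z), mul(add(SZ, SZ), add(SSSZ, Z))), Z)
  [3] add(add(S(add(SSZ, Z)), mul(add(SZ, SZ), add(SSSZ, Z))), Z)
  [4] add(S(add(add(SSZ, Z), mul(add(SZ, SZ), add(SSSZ, Z)))), Z)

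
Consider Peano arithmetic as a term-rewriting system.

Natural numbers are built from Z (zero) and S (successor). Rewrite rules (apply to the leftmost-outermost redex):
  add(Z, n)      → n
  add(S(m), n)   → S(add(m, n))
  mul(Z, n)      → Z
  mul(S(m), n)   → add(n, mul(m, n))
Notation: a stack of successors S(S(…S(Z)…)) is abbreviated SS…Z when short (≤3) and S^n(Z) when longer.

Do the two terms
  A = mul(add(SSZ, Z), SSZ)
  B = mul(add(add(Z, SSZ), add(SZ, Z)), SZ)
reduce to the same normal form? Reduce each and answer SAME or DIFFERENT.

Answer: DIFFERENT — A ⇓ S^4(Z), B ⇓ SSSZ

Reduction:
Term A:
  start: mul(add(SSZ, Z), SSZ)
  →1  mul(S(add(SZ, Z)), SSZ)
  →2  add(SSZ, mul(add(SZ, Z), SSZ))
  →3  S(add(SZ, mul(add(SZ, Z), SSZ)))
  →4  S(S(add(Z, mul(add(SZ, Z), SSZ))))
  →5  S(S(mul(add(SZ, Z), SSZ)))
  →6  S(S(mul(S(add(Z, Z)), SSZ)))
  →7  S(S(add(SSZ, mul(add(Z, Z), SSZ))))
  →8  S(S(S(add(SZ, mul(add(Z, Z), SSZ)))))
  →9  S(S(S(S(add(Z, mul(add(Z, Z), SSZ))))))
  →10  S(S(S(S(mul(add(Z, Z), SSZ)))))
  →11  S(S(S(S(mul(Z, SSZ)))))
  →12  S^4(Z)

Term B:
  start: mul(add(add(Z, SSZ), add(SZ, Z)), SZ)
  →1  mul(add(SSZ, add(SZ, Z)), SZ)
  →2  mul(S(add(SZ, add(SZ, Z))), SZ)
  →3  add(SZ, mul(add(SZ, add(SZ, Z)), SZ))
  →4  S(add(Z, mul(add(SZ, add(SZ, Z)), SZ)))
  →5  S(mul(add(SZ, add(SZ, Z)), SZ))
  →6  S(mul(S(add(Z, add(SZ, Z))), SZ))
  →7  S(add(SZ, mul(add(Z, add(SZ, Z)), SZ)))
  →8  S(S(add(Z, mul(add(Z, add(SZ, Z)), SZ))))
  →9  S(S(mul(add(Z, add(SZ, Z)), SZ)))
  →10  S(S(mul(add(SZ, Z), SZ)))
  →11  S(S(mul(S(add(Z, Z)), SZ)))
  →12  S(S(add(SZ, mul(add(Z, Z), SZ))))
  →13  S(S(S(add(Z, mul(add(Z, Z), SZ)))))
  →14  S(S(S(mul(add(Z, Z), SZ))))
  →15  S(S(S(mul(Z, SZ))))
  →16  SSSZ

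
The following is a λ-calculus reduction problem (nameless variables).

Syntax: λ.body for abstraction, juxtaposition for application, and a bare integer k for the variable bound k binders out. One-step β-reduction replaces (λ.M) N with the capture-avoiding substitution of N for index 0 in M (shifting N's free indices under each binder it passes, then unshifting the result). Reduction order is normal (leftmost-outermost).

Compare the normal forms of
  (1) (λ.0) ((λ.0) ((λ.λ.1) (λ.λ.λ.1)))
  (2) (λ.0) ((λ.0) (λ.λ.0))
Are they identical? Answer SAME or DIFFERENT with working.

Answer: DIFFERENT — A ⇓ λ.λ.λ.λ.1, B ⇓ λ.λ.0

Derivation:
Term A:
  start: (λ.0) ((λ.0) ((λ.λ.1) (λ.λ.λ.1)))
  [1] (λ.0) ((λ.λ.1) (λ.λ.λ.1))
  [2] (λ.λ.1) (λ.λ.λ.1)
  [3] λ.λ.λ.λ.1

Term B:
  start: (λ.0) ((λ.0) (λ.λ.0))
  [1] (λ.0) (λ.λ.0)
  [2] λ.λ.0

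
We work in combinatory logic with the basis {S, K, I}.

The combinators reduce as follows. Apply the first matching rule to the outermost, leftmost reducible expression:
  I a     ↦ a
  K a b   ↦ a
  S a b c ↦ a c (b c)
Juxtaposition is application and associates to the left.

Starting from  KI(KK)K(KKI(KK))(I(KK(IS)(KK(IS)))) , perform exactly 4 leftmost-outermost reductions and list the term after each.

Answer: after 4 steps: K(KK)

Working:
  start: KI(KK)K(KKI(KK))(I(KK(IS)(KK(IS))))
  step 1: IK(KKI(KK))(I(KK(IS)(KK(IS))))
  step 2: K(KKI(KK))(I(KK(IS)(KK(IS))))
  step 3: KKI(KK)
  step 4: K(KK)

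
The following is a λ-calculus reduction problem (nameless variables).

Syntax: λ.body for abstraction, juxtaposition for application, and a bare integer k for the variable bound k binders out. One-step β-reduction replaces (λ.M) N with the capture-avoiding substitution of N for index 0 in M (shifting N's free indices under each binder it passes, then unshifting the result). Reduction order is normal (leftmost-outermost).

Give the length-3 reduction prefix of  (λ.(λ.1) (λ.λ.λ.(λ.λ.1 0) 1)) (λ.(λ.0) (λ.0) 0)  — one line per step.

  start: (λ.(λ.1) (λ.λ.λ.(λ.λ.1 0) 1)) (λ.(λ.0) (λ.0) 0)
  step 1: (λ.λ.(λ.0) (λ.0) 0) (λ.λ.λ.(λ.λ.1 0) 1)
  step 2: λ.(λ.0) (λ.0) 0
  step 3: λ.(λ.0) 0

Answer: after 3 steps: λ.(λ.0) 0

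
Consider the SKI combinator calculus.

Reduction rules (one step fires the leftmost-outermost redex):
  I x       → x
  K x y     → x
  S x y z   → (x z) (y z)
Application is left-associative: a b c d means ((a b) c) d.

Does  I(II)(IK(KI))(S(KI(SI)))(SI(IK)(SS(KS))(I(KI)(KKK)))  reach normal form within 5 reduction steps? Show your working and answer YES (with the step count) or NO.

  start: I(II)(IK(KI))(S(KI(SI)))(SI(IK)(SS(KS))(I(KI)(KKK)))
  step 1: II(IK(KI))(S(KI(SI)))(SI(IK)(SS(KS))(I(KI)(KKK)))
  step 2: I(IK(KI))(S(KI(SI)))(SI(IK)(SS(KS))(I(KI)(KKK)))
  step 3: IK(KI)(S(KI(SI)))(SI(IK)(SS(KS))(I(KI)(KKK)))
  step 4: K(KI)(S(KI(SI)))(SI(IK)(SS(KS))(I(KI)(KKK)))
  step 5: KI(SI(IK)(SS(KS))(I(KI)(KKK)))

Answer: NO — after 5 steps the term is KI(SI(IK)(SS(KS))(I(KI)(KKK))), not yet normal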